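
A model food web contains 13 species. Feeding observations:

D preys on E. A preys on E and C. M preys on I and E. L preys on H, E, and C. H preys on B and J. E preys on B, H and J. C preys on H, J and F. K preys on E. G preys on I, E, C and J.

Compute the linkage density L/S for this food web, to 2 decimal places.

There are L = 21 links among S = 13 species.
L/S = 21/13 = 1.6154 ≈ 1.62.

L/S = 1.62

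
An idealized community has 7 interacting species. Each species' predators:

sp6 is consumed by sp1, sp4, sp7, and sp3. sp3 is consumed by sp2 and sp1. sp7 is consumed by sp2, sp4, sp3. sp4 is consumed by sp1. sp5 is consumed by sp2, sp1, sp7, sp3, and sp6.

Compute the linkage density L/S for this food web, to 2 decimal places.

L/S = 2.14

There are L = 15 links among S = 7 species.
L/S = 15/7 = 2.1429 ≈ 2.14.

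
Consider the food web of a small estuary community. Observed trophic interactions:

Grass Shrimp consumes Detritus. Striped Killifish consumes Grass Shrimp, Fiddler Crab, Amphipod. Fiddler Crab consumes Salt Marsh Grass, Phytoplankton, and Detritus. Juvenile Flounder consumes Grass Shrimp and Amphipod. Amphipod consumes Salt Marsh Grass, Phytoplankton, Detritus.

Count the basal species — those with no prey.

Basal species (no prey listed): Detritus, Phytoplankton, Salt Marsh Grass.
Count: 3.

3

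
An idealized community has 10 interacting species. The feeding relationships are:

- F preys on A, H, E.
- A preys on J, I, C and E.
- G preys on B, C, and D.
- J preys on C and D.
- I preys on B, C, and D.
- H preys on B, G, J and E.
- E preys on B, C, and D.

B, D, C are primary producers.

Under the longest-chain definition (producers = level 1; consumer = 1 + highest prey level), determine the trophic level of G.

B is a producer → level 1.
G eats B (level 1); other prey at levels: D 1, C 1 → level 2.

Trophic level 2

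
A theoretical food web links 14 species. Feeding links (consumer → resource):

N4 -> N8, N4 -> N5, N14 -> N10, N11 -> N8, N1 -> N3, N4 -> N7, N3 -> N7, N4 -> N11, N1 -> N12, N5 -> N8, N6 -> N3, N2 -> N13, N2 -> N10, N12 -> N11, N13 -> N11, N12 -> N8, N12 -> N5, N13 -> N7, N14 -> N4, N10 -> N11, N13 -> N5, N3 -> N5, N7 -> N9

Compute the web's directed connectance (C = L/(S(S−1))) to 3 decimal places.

The web has S = 14 species and L = 23 feeding links.
C = L / (S(S−1)) = 23 / 182 = 0.1264 ≈ 0.126.

C = 0.126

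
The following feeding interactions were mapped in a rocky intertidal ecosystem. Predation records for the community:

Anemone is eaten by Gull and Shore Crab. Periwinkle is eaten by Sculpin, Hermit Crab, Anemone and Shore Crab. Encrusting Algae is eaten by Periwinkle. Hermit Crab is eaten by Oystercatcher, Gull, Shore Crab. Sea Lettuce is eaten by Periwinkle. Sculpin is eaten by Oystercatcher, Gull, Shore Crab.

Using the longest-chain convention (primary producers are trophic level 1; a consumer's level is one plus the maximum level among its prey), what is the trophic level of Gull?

Encrusting Algae is a producer → level 1.
Periwinkle eats Encrusting Algae (level 1); other prey at levels: Sea Lettuce 1 → level 2.
Anemone eats Periwinkle → level 3.
Gull eats Anemone (level 3); other prey at levels: Hermit Crab 3, Sculpin 3 → level 4.

Trophic level 4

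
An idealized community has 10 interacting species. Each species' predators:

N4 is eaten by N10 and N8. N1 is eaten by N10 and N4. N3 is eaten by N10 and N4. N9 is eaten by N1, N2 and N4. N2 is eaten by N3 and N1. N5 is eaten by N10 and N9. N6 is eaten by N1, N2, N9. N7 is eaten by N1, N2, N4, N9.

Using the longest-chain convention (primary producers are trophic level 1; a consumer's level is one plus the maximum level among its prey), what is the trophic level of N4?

Trophic level 5

N5 is a producer → level 1.
N9 eats N5 (level 1); other prey at levels: N7 1, N6 1 → level 2.
N2 eats N9 (level 2); other prey at levels: N7 1, N6 1 → level 3.
N3 eats N2 → level 4.
N4 eats N3 (level 4); other prey at levels: N7 1, N9 2, N1 4 → level 5.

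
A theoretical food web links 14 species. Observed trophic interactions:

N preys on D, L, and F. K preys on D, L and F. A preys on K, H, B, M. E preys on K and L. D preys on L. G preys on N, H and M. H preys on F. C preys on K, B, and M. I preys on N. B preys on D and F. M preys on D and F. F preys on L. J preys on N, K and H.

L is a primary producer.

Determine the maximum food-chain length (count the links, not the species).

One longest chain: L → D → K → E.
It has 4 species and 3 links.

3 links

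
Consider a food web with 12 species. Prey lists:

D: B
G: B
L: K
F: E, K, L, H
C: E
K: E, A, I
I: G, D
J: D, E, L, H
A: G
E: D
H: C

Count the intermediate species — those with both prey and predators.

Intermediate species (has both prey and predators): G, D, E, A, I, C, K, L, H.
Count: 9.

9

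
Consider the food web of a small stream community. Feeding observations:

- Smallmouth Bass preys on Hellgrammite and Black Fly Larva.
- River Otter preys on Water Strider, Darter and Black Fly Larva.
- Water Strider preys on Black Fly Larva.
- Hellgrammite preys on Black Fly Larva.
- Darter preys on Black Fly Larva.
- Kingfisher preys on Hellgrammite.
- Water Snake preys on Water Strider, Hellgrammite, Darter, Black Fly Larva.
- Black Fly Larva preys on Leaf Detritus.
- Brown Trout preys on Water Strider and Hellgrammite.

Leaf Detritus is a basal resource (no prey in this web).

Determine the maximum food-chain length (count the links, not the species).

3 links

One longest chain: Leaf Detritus → Black Fly Larva → Hellgrammite → Smallmouth Bass.
It has 4 species and 3 links.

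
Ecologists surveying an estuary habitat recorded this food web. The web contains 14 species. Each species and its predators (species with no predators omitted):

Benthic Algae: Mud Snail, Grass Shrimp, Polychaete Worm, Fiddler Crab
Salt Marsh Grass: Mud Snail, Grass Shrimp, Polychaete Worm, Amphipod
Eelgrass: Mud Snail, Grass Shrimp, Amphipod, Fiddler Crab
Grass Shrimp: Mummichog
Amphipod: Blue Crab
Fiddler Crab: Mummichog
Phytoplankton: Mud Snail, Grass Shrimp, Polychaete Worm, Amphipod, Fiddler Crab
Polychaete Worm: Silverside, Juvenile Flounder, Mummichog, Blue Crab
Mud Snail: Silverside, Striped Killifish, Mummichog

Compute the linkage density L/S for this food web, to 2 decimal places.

There are L = 27 links among S = 14 species.
L/S = 27/14 = 1.9286 ≈ 1.93.

L/S = 1.93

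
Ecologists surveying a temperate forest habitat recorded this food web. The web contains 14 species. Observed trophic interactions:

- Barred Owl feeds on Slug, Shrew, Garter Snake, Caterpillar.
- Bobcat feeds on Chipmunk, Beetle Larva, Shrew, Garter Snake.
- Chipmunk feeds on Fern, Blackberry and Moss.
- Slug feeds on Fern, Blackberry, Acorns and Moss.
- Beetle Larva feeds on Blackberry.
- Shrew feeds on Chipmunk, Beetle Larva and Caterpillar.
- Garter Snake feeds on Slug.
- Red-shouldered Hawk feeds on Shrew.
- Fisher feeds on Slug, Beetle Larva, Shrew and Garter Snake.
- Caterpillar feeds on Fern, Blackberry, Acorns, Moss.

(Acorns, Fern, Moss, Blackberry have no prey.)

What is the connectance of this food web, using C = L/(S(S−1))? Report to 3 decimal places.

The web has S = 14 species and L = 29 feeding links.
C = L / (S(S−1)) = 29 / 182 = 0.1593 ≈ 0.159.

C = 0.159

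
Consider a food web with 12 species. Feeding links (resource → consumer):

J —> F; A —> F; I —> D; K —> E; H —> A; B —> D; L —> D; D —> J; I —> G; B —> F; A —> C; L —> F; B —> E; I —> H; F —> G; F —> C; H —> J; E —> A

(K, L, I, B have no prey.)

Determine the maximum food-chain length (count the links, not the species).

4 links

One longest chain: K → E → A → F → C.
It has 5 species and 4 links.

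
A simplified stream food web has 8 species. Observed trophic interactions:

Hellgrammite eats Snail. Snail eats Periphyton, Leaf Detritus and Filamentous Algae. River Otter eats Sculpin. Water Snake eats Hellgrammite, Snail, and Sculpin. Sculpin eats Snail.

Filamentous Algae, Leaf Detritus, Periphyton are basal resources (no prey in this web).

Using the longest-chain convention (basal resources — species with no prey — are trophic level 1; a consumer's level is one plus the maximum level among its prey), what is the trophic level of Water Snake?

Trophic level 4

Filamentous Algae has no prey (basal) → level 1.
Snail eats Filamentous Algae (level 1); other prey at levels: Leaf Detritus 1, Periphyton 1 → level 2.
Sculpin eats Snail → level 3.
Water Snake eats Sculpin (level 3); other prey at levels: Snail 2, Hellgrammite 3 → level 4.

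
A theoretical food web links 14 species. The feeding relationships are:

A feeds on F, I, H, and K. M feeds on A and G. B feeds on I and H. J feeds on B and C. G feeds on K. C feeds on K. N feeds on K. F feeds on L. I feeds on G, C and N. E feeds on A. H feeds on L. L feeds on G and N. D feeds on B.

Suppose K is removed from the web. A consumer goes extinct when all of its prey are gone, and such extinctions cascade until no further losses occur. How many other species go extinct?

Remove K.
Round 1: N (all prey gone), C (all prey gone), G (all prey gone) → extinct.
Round 2: I (all prey gone), L (all prey gone) → extinct.
Round 3: F (all prey gone), H (all prey gone) → extinct.
Round 4: B (all prey gone), A (all prey gone) → extinct.
Round 5: J (all prey gone), M (all prey gone), E (all prey gone), D (all prey gone) → extinct.
No further losses. Total secondary extinctions: 13.

13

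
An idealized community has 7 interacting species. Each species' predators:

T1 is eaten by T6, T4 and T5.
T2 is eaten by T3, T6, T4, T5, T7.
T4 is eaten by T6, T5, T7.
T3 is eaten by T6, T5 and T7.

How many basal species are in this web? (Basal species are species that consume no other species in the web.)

2

Basal species (no prey listed): T2, T1.
Count: 2.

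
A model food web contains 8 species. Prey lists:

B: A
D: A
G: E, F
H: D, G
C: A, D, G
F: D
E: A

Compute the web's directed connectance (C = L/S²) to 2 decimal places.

C = 0.17

The web has S = 8 species and L = 11 feeding links.
C = L / S² = 11 / 64 = 0.1719 ≈ 0.17.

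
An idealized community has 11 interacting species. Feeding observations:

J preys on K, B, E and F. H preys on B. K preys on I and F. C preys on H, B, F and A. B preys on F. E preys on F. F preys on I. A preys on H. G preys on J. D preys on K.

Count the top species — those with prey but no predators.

Top species (has prey, but nothing eats it): D, G, C.
Count: 3.

3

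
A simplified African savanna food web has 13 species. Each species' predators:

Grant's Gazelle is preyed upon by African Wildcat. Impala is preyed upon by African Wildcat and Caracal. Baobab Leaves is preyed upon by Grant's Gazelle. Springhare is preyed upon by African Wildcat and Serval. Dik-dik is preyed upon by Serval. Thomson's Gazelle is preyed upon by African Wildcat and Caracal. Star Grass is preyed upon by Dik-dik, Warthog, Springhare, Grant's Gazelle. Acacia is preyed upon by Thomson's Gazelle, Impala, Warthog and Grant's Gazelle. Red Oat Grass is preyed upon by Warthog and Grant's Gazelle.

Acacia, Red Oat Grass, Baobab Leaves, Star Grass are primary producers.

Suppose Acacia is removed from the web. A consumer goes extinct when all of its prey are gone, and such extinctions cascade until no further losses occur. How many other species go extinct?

3

Remove Acacia.
Round 1: Thomson's Gazelle (all prey gone), Impala (all prey gone) → extinct.
Round 2: Caracal (all prey gone) → extinct.
No further losses. Total secondary extinctions: 3.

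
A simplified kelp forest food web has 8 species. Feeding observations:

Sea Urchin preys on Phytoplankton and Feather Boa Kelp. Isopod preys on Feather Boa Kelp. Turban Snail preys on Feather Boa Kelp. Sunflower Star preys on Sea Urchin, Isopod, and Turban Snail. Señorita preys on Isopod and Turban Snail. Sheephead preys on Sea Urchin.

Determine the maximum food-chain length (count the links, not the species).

2 links

One longest chain: Feather Boa Kelp → Isopod → Sunflower Star.
It has 3 species and 2 links.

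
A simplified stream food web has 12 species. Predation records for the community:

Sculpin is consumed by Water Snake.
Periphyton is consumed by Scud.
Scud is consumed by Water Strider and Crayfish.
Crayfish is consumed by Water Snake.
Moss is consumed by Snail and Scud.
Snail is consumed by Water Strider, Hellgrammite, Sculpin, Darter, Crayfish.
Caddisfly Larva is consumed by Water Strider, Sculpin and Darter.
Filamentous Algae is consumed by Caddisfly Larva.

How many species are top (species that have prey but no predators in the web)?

Top species (has prey, but nothing eats it): Hellgrammite, Water Strider, Darter, Water Snake.
Count: 4.

4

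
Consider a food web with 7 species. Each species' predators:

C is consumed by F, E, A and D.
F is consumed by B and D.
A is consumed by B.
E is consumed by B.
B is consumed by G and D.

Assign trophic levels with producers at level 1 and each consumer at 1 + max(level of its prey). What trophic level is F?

Trophic level 2

C is a producer → level 1.
F eats C → level 2.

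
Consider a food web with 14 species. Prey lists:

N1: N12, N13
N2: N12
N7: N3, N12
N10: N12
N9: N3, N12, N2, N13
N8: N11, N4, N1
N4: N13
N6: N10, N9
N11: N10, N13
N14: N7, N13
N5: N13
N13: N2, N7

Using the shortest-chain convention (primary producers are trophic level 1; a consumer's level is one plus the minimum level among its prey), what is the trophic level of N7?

Trophic level 2

N3 is a producer → level 1.
N7 eats N3 → level 2.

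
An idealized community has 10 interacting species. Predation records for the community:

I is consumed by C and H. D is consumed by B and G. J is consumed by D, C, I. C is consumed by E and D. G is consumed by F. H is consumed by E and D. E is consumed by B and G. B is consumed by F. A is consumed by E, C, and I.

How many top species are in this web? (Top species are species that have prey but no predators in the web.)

1

Top species (has prey, but nothing eats it): F.
Count: 1.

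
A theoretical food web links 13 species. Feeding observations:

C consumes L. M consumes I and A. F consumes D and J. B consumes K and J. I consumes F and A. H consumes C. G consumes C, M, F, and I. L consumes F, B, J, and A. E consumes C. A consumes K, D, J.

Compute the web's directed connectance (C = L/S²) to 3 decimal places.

C = 0.130

The web has S = 13 species and L = 22 feeding links.
C = L / S² = 22 / 169 = 0.1302 ≈ 0.130.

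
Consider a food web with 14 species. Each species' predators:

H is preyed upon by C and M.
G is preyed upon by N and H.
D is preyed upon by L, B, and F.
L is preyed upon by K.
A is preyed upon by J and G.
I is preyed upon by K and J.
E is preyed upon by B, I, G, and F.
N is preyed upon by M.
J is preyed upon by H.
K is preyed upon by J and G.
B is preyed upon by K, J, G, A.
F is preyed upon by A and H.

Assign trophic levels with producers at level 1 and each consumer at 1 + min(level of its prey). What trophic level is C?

Trophic level 4

E is a producer → level 1.
G eats E → level 2.
H eats G → level 3.
C eats H → level 4.
No prey of C is below level 3, so 4 is the minimum.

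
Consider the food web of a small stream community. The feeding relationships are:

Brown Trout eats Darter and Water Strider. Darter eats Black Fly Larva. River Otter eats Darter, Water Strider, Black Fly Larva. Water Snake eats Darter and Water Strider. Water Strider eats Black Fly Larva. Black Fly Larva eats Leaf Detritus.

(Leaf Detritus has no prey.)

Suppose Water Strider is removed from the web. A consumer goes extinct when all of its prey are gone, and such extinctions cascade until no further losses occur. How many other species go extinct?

Remove Water Strider.
Every predator of it retains at least one other prey: Brown Trout still has Darter; River Otter still has Black Fly Larva, Darter; Water Snake still has Darter.
No consumer loses all prey, so no secondary extinctions occur.

0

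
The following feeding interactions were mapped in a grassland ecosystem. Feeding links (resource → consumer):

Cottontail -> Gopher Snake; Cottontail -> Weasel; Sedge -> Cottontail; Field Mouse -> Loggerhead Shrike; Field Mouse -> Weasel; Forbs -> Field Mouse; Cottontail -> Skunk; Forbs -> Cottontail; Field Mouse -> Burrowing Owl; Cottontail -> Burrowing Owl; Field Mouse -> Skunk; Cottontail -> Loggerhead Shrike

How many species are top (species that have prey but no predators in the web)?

Top species (has prey, but nothing eats it): Burrowing Owl, Weasel, Loggerhead Shrike, Skunk, Gopher Snake.
Count: 5.

5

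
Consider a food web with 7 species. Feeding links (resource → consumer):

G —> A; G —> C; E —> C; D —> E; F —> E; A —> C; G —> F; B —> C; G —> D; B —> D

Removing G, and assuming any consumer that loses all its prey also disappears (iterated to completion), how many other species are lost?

2

Remove G.
Round 1: F (all prey gone), A (all prey gone) → extinct.
No further losses. Total secondary extinctions: 2.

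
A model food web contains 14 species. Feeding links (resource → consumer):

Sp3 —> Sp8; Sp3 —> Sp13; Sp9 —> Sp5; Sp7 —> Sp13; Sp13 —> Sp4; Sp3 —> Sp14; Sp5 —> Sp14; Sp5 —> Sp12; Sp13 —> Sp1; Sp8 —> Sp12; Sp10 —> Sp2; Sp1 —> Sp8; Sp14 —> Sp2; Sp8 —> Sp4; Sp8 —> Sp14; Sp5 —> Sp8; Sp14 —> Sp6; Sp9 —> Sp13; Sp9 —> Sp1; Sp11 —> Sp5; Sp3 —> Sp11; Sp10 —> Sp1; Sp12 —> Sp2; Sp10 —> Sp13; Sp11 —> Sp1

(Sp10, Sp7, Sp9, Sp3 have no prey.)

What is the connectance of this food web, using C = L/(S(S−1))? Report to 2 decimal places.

C = 0.14

The web has S = 14 species and L = 25 feeding links.
C = L / (S(S−1)) = 25 / 182 = 0.1374 ≈ 0.14.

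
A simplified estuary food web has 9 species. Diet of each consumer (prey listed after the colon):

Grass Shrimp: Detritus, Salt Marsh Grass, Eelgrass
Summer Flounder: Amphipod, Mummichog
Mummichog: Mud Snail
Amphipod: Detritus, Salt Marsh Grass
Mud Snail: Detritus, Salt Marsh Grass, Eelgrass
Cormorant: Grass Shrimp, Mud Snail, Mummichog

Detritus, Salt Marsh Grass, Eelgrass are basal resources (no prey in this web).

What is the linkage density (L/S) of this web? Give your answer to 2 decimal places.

L/S = 1.56

There are L = 14 links among S = 9 species.
L/S = 14/9 = 1.5556 ≈ 1.56.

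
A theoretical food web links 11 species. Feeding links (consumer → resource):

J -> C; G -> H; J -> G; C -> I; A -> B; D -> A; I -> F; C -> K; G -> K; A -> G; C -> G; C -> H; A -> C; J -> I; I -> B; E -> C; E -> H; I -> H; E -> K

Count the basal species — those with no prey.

Basal species (no prey listed): B, F, H, K.
Count: 4.

4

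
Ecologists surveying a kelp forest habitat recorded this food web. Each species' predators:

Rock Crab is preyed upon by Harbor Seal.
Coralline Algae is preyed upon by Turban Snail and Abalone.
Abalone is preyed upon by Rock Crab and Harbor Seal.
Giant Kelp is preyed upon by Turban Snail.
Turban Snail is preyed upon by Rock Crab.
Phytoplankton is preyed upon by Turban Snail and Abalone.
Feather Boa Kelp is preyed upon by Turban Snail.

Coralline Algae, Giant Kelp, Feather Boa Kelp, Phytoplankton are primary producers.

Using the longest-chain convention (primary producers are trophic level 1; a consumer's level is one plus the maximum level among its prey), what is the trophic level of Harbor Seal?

Trophic level 4

Coralline Algae is a producer → level 1.
Abalone eats Coralline Algae (level 1); other prey at levels: Phytoplankton 1 → level 2.
Rock Crab eats Abalone (level 2); other prey at levels: Turban Snail 2 → level 3.
Harbor Seal eats Rock Crab (level 3); other prey at levels: Abalone 2 → level 4.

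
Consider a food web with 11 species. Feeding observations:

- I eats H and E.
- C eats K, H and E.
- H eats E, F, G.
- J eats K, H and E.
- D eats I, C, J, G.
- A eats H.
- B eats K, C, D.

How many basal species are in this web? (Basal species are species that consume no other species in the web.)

4

Basal species (no prey listed): E, F, K, G.
Count: 4.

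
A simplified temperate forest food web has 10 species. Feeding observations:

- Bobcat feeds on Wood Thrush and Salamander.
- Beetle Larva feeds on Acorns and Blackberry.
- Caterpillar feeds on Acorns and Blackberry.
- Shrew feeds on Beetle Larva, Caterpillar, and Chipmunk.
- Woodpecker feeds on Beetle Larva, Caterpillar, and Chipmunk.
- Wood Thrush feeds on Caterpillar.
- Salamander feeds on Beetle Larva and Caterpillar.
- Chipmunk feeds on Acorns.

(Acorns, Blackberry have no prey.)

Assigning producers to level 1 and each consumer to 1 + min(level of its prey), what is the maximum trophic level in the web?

Producers (level 1): Acorns, Blackberry.
Following each consumer down to its lowest-level prey: Acorns → Caterpillar → Salamander → Bobcat (levels 1 through 4).
All prey of Bobcat (Salamander 3, Wood Thrush 3) are at level 3 or above, so Bobcat is at level 1 + 3 = 4.
Every consumer has at least one prey at level 3 or below, so none exceeds level 4.

4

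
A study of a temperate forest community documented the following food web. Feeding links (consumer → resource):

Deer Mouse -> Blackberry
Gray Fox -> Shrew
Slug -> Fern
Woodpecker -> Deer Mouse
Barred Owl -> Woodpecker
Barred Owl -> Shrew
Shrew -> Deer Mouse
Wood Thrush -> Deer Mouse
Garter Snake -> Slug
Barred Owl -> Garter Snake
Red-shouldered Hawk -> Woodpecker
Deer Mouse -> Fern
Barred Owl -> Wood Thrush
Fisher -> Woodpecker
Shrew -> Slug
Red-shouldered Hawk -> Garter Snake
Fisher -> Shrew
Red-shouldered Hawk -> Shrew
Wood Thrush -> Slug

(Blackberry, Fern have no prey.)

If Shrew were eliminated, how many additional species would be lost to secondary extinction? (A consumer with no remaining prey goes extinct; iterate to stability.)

Remove Shrew.
Round 1: Gray Fox (all prey gone) → extinct.
No further losses. Total secondary extinctions: 1.

1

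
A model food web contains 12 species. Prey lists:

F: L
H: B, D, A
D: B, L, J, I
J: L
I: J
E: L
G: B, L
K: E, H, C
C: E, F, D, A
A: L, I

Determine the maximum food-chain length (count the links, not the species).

One longest chain: L → J → I → A → H → K.
It has 6 species and 5 links.

5 links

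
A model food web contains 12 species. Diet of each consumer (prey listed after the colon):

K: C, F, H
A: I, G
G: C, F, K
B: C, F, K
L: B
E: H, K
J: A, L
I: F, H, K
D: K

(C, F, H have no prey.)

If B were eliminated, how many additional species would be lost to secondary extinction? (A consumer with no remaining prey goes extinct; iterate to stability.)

Remove B.
Round 1: L (all prey gone) → extinct.
No further losses. Total secondary extinctions: 1.

1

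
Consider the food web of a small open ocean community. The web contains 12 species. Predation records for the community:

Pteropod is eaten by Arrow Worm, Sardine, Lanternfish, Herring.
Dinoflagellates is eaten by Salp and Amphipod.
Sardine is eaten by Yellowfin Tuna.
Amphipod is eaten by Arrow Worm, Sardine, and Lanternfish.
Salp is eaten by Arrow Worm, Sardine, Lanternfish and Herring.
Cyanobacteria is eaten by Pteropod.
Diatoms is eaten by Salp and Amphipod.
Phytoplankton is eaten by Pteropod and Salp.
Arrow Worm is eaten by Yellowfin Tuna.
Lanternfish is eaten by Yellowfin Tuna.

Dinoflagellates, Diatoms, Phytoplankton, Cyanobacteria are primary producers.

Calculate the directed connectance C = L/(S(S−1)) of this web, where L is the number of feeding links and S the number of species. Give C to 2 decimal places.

C = 0.16

The web has S = 12 species and L = 21 feeding links.
C = L / (S(S−1)) = 21 / 132 = 0.1591 ≈ 0.16.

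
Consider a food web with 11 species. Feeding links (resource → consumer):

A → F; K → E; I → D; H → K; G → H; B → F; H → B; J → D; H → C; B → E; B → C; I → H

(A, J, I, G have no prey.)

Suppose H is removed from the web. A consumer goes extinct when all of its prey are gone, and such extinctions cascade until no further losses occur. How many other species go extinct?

Remove H.
Round 1: K (all prey gone), B (all prey gone) → extinct.
Round 2: E (all prey gone), C (all prey gone) → extinct.
No further losses. Total secondary extinctions: 4.

4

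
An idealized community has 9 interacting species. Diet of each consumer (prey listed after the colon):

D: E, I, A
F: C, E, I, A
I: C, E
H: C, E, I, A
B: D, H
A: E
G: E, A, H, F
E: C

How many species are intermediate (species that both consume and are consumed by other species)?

6

Intermediate species (has both prey and predators): E, I, A, D, H, F.
Count: 6.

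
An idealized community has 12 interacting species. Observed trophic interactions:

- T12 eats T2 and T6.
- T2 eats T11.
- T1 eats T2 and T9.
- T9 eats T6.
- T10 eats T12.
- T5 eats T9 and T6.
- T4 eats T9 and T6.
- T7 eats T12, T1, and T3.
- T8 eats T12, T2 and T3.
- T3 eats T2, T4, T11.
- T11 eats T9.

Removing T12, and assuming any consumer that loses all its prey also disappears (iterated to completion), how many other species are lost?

1

Remove T12.
Round 1: T10 (all prey gone) → extinct.
No further losses. Total secondary extinctions: 1.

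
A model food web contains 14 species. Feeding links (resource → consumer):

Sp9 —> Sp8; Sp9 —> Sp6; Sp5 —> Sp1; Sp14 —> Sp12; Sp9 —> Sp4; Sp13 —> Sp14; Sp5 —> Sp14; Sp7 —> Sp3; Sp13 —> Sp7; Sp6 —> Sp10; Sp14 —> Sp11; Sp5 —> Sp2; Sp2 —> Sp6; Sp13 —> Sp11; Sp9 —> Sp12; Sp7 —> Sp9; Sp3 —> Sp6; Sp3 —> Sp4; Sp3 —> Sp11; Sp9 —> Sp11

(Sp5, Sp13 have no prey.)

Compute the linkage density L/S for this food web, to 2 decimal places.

L/S = 1.43

There are L = 20 links among S = 14 species.
L/S = 20/14 = 1.4286 ≈ 1.43.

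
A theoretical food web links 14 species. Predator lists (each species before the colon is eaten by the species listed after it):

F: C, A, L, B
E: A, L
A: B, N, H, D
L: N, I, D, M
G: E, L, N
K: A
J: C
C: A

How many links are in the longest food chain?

One longest chain: G → E → A → B.
It has 4 species and 3 links.

3 links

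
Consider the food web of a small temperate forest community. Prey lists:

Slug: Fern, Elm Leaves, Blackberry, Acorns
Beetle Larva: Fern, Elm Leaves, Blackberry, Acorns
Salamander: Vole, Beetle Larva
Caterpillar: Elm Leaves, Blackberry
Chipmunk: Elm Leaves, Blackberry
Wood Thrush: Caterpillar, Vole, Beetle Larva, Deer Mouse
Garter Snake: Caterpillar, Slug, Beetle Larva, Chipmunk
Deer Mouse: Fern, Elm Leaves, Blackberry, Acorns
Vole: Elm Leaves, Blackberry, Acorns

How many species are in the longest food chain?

One longest chain: Fern → Deer Mouse → Wood Thrush.
It has 3 species and 2 links.

3 species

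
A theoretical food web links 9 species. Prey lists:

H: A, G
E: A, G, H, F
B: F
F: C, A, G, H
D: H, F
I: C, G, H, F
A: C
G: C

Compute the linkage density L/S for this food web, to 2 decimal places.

There are L = 19 links among S = 9 species.
L/S = 19/9 = 2.1111 ≈ 2.11.

L/S = 2.11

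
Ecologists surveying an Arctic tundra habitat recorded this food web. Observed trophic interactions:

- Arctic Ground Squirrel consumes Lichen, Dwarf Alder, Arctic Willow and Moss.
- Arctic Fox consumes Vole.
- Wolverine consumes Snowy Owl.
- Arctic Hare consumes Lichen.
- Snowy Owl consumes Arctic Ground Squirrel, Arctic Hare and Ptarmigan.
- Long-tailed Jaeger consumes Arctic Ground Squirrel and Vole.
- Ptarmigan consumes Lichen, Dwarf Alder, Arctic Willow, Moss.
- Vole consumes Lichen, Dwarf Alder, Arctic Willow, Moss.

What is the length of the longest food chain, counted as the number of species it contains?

4 species

One longest chain: Dwarf Alder → Ptarmigan → Snowy Owl → Wolverine.
It has 4 species and 3 links.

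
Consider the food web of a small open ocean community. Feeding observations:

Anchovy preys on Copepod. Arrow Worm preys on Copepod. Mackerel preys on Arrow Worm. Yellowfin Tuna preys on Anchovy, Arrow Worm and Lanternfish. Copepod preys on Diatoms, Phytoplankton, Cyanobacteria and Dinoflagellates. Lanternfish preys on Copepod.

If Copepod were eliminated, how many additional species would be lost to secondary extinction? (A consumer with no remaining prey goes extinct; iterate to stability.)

Remove Copepod.
Round 1: Lanternfish (all prey gone), Arrow Worm (all prey gone), Anchovy (all prey gone) → extinct.
Round 2: Yellowfin Tuna (all prey gone), Mackerel (all prey gone) → extinct.
No further losses. Total secondary extinctions: 5.

5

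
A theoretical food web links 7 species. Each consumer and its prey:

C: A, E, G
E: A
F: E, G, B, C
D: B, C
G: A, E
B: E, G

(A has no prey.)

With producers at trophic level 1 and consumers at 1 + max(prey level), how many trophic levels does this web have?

Producers (level 1): A.
A → E → G → B → F gives F level 5.
No species has a prey at level 5, so no species reaches level 6.

5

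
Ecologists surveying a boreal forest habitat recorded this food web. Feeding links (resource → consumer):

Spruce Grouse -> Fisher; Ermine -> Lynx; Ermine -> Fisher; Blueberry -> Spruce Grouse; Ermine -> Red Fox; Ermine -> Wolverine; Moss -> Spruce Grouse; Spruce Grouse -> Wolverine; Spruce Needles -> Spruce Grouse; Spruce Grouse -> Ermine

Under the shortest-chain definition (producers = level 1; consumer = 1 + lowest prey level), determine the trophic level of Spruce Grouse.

Spruce Needles is a producer → level 1.
Spruce Grouse eats Spruce Needles → level 2.

Trophic level 2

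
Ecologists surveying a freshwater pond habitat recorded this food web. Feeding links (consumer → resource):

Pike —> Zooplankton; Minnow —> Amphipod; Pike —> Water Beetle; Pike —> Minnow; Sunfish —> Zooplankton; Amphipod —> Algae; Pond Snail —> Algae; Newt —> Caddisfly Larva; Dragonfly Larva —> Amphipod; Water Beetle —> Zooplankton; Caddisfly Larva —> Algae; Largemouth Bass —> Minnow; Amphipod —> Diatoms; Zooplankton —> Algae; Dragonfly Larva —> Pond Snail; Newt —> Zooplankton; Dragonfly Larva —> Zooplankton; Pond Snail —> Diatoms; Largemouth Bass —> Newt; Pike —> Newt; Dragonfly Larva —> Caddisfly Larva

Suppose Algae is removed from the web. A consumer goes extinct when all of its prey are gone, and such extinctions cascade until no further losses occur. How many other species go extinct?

5

Remove Algae.
Round 1: Caddisfly Larva (all prey gone), Zooplankton (all prey gone) → extinct.
Round 2: Newt (all prey gone), Water Beetle (all prey gone), Sunfish (all prey gone) → extinct.
No further losses. Total secondary extinctions: 5.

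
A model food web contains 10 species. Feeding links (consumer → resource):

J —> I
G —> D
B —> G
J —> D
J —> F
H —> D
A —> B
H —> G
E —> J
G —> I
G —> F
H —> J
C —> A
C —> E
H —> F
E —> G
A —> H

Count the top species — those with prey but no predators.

1

Top species (has prey, but nothing eats it): C.
Count: 1.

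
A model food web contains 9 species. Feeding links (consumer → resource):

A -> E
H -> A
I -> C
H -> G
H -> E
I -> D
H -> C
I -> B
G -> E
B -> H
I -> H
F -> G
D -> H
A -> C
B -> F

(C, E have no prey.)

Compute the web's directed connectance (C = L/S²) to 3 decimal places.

The web has S = 9 species and L = 15 feeding links.
C = L / S² = 15 / 81 = 0.1852 ≈ 0.185.

C = 0.185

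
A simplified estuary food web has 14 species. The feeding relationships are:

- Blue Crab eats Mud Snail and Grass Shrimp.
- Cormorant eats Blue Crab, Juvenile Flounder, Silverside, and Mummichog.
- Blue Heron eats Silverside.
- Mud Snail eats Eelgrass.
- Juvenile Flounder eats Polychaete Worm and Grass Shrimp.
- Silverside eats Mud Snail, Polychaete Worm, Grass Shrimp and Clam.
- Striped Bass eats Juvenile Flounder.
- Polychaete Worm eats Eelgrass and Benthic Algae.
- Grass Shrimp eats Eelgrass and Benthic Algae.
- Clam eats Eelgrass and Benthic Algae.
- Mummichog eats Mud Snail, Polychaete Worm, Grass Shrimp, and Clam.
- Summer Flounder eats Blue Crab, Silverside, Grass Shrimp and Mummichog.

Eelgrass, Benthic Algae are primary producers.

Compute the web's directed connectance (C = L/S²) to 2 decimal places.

The web has S = 14 species and L = 29 feeding links.
C = L / S² = 29 / 196 = 0.1480 ≈ 0.15.

C = 0.15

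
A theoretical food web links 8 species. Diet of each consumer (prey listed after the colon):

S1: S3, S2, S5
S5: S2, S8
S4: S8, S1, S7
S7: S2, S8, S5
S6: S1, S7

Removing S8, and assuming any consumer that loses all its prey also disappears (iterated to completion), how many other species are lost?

Remove S8.
Every predator of it retains at least one other prey: S5 still has S2; S7 still has S2, S5; S4 still has S1, S7.
No consumer loses all prey, so no secondary extinctions occur.

0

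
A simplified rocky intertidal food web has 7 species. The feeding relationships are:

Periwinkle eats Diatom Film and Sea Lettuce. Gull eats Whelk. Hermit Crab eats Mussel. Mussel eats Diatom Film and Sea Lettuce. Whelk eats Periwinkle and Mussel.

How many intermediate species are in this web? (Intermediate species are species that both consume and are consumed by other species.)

Intermediate species (has both prey and predators): Mussel, Periwinkle, Whelk.
Count: 3.

3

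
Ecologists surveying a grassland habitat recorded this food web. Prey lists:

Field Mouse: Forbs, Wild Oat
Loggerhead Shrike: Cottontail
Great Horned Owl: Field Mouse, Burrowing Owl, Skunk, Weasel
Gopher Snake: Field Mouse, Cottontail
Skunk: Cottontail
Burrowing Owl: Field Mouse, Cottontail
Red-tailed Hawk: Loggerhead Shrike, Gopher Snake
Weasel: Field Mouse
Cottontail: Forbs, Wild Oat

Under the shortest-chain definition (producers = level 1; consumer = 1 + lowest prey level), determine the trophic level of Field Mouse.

Trophic level 2

Forbs is a producer → level 1.
Field Mouse eats Forbs → level 2.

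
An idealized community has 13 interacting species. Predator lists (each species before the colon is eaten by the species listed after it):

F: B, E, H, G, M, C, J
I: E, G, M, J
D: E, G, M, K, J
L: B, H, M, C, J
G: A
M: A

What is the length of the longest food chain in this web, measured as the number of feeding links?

One longest chain: F → M → A.
It has 3 species and 2 links.

2 links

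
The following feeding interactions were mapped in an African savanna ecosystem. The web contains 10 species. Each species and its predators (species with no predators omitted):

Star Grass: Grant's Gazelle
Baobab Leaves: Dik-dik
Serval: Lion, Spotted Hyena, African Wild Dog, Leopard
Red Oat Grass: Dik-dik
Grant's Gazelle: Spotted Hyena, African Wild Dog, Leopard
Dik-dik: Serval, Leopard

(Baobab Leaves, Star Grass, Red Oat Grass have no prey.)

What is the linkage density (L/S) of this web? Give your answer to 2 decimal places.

There are L = 12 links among S = 10 species.
L/S = 12/10 = 1.2000 ≈ 1.20.

L/S = 1.20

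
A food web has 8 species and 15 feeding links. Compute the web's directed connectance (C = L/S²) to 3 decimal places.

C = 0.234

The web has S = 8 species and L = 15 feeding links.
C = L / S² = 15 / 64 = 0.2344 ≈ 0.234.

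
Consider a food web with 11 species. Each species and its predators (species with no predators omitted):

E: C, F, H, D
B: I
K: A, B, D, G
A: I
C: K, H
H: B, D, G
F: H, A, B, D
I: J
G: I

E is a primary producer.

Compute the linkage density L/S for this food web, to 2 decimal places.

There are L = 21 links among S = 11 species.
L/S = 21/11 = 1.9091 ≈ 1.91.

L/S = 1.91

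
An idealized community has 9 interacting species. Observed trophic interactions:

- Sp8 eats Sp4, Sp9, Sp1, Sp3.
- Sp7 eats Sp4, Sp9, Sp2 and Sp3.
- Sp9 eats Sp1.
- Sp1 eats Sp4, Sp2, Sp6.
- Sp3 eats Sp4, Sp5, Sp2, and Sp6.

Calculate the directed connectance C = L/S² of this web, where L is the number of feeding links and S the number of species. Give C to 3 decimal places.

C = 0.198

The web has S = 9 species and L = 16 feeding links.
C = L / S² = 16 / 81 = 0.1975 ≈ 0.198.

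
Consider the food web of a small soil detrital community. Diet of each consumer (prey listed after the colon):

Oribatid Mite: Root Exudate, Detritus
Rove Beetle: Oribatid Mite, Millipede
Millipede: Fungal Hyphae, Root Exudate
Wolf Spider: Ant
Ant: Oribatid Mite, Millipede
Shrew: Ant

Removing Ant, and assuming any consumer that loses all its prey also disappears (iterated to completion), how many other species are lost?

2

Remove Ant.
Round 1: Shrew (all prey gone), Wolf Spider (all prey gone) → extinct.
No further losses. Total secondary extinctions: 2.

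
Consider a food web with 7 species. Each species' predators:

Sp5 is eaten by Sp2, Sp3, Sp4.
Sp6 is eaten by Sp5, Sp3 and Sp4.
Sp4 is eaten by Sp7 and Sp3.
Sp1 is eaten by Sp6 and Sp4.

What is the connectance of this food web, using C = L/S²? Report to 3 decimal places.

The web has S = 7 species and L = 10 feeding links.
C = L / S² = 10 / 49 = 0.2041 ≈ 0.204.

C = 0.204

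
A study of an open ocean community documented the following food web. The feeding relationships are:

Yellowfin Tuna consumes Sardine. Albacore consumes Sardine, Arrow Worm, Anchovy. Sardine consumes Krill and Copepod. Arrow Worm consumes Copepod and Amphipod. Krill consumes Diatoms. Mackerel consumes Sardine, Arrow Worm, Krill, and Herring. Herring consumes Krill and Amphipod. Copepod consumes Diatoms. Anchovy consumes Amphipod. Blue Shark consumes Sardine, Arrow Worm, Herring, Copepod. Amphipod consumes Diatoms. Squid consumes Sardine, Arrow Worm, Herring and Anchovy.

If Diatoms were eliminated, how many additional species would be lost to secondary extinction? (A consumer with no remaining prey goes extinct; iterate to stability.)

Remove Diatoms.
Round 1: Krill (all prey gone), Copepod (all prey gone), Amphipod (all prey gone) → extinct.
Round 2: Arrow Worm (all prey gone), Herring (all prey gone), Sardine (all prey gone), Anchovy (all prey gone) → extinct.
Round 3: Albacore (all prey gone), Squid (all prey gone), Mackerel (all prey gone), Yellowfin Tuna (all prey gone), Blue Shark (all prey gone) → extinct.
No further losses. Total secondary extinctions: 12.

12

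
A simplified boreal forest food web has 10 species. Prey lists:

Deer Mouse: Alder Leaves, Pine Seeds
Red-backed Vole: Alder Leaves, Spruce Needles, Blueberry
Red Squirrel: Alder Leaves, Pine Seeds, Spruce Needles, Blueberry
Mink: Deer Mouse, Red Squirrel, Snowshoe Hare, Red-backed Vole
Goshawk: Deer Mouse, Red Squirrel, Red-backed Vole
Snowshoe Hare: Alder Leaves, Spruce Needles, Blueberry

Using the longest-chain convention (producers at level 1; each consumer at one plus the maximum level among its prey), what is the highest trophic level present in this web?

Producers (level 1): Alder Leaves, Pine Seeds, Spruce Needles, Blueberry.
Alder Leaves → Deer Mouse → Goshawk gives Goshawk level 3.
No species has a prey at level 3, so no species reaches level 4.

3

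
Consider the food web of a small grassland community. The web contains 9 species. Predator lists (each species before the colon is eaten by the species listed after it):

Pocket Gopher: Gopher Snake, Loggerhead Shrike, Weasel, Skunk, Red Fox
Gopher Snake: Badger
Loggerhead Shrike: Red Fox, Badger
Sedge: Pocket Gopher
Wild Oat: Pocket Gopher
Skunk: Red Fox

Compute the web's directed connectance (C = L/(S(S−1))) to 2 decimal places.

The web has S = 9 species and L = 11 feeding links.
C = L / (S(S−1)) = 11 / 72 = 0.1528 ≈ 0.15.

C = 0.15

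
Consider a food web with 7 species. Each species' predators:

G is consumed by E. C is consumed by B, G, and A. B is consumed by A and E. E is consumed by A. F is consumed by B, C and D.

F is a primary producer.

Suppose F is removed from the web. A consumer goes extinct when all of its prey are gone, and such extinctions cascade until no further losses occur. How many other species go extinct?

Remove F.
Round 1: C (all prey gone), D (all prey gone) → extinct.
Round 2: B (all prey gone), G (all prey gone) → extinct.
Round 3: E (all prey gone) → extinct.
Round 4: A (all prey gone) → extinct.
No further losses. Total secondary extinctions: 6.

6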